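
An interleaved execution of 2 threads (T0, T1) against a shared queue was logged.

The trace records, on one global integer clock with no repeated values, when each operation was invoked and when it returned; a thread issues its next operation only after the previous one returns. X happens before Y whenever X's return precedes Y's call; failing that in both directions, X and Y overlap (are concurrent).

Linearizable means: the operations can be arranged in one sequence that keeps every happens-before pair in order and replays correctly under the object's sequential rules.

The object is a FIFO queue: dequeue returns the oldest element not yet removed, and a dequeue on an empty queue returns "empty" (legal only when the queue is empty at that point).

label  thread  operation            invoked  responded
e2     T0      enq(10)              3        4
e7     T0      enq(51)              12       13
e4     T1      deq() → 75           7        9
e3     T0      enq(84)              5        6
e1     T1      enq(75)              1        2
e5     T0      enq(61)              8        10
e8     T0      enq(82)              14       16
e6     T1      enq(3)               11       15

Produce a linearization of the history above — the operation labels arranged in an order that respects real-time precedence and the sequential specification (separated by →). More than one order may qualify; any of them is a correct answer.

e1 → e2 → e3 → e4 → e5 → e6 → e7 → e8

1. e1 enq(75), leaving queue <75>
2. e2 enq(10), leaving queue <75,10>
3. e3 enq(84), leaving queue <75,10,84>
4. e4 deq() → 75, leaving queue <10,84>
5. e5 enq(61), leaving queue <10,84,61>
6. e6 enq(3), leaving queue <10,84,61,3>
7. e7 enq(51), leaving queue <10,84,61,3,51>
8. e8 enq(82), leaving queue <10,84,61,3,51,82>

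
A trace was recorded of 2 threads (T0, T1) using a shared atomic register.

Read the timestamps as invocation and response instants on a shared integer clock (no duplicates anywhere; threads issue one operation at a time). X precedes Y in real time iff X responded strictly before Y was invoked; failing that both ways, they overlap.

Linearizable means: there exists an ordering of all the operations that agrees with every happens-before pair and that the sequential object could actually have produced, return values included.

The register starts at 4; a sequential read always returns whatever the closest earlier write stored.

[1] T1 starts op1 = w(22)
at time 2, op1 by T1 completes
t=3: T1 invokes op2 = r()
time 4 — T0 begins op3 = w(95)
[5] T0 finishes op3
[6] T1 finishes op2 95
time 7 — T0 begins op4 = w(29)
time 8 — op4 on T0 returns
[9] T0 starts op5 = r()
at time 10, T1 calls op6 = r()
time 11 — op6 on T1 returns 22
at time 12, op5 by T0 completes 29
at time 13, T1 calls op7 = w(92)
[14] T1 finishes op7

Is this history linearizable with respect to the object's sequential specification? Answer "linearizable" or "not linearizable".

not linearizable

events 1..10 are fine; event 11 — the response of op6 at time 11 — makes the prefix non-linearizable
5 completed operations, 2 real-time-consistent orders — every atomic register replay fails
include/drop combinations of the 1 pending operation (op5) were all tried; none helps
take op1, op2, op3, op4, op6 (pending dropped): step 2 already fails, because op2 r() → 95 cannot occur there
take op1, op3, op2, op4, op6 (pending dropped): step 5 already fails, because op6 r() → 22 cannot occur there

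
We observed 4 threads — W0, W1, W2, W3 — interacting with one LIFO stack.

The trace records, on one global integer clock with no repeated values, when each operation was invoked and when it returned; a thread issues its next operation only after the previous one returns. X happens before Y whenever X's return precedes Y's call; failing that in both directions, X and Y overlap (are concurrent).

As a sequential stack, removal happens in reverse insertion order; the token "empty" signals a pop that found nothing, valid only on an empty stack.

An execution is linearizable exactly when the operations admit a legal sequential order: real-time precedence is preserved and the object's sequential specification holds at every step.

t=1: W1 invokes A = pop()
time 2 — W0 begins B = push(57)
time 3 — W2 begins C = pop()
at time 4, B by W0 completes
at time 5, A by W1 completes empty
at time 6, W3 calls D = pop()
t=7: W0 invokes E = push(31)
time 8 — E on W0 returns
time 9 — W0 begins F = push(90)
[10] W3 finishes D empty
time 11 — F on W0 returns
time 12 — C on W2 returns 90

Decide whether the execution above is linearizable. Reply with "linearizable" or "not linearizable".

not linearizable

prefix check: 1..11 passes, 1..12 fails once C's time-12 response joins
the 6 completed operations admit 36 real-time orders; each fails the LIFO stack replay
one such order, A, B, C, D, E, F, breaks at step 3 where C pop() → 90 is illegal
one such order, A, B, C, E, D, F, breaks at step 3 where C pop() → 90 is illegal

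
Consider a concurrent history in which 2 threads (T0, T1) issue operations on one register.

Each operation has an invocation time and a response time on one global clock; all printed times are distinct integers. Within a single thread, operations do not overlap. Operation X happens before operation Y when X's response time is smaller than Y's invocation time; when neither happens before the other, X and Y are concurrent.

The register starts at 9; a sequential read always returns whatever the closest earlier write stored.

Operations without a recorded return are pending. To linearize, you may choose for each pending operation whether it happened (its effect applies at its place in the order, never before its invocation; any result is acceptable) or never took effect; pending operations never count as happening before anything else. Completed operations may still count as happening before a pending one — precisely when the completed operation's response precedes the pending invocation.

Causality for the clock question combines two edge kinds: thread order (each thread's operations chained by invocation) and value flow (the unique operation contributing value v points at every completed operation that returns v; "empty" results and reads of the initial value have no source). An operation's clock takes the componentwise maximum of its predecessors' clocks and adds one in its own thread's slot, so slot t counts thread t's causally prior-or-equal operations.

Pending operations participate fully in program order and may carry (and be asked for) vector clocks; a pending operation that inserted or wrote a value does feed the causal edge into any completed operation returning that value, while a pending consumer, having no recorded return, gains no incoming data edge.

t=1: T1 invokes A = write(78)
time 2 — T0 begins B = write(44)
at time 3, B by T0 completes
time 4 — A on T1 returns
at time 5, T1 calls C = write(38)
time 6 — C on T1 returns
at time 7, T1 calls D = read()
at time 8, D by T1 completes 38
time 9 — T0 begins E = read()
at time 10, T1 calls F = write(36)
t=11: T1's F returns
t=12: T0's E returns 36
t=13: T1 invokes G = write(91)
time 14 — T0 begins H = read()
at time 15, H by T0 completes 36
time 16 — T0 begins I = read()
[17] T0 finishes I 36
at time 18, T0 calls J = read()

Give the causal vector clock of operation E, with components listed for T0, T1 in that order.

VC(A, invoked at 1): no causal predecessors; +1 on T1 → (0, 1)
VC(B, invoked at 2): no causal predecessors; +1 on T0 → (1, 0)
from VC(A)=(0, 1), C (invoked 5) maxes components and bumps T1 → (0, 2)
from VC(C)=(0, 2), D (invoked 7) maxes components and bumps T1 → (0, 3)
from VC(D)=(0, 3), F (invoked 10) maxes components and bumps T1 → (0, 4)
from VC(F)=(0, 4), G (invoked 13) maxes components and bumps T1 → (0, 5)
from VC(B)=(1, 0), VC(F)=(0, 4), E (invoked 9) maxes components and bumps T0 → (2, 4)
from VC(E)=(2, 4), VC(F)=(0, 4), H (invoked 14) maxes components and bumps T0 → (3, 4)
from VC(F)=(0, 4), VC(H)=(3, 4), I (invoked 16) maxes components and bumps T0 → (4, 4)
from VC(I)=(4, 4), J (invoked 18) maxes components and bumps T0 → (5, 4)
target: VC(E) = (2, 4)

(2, 4)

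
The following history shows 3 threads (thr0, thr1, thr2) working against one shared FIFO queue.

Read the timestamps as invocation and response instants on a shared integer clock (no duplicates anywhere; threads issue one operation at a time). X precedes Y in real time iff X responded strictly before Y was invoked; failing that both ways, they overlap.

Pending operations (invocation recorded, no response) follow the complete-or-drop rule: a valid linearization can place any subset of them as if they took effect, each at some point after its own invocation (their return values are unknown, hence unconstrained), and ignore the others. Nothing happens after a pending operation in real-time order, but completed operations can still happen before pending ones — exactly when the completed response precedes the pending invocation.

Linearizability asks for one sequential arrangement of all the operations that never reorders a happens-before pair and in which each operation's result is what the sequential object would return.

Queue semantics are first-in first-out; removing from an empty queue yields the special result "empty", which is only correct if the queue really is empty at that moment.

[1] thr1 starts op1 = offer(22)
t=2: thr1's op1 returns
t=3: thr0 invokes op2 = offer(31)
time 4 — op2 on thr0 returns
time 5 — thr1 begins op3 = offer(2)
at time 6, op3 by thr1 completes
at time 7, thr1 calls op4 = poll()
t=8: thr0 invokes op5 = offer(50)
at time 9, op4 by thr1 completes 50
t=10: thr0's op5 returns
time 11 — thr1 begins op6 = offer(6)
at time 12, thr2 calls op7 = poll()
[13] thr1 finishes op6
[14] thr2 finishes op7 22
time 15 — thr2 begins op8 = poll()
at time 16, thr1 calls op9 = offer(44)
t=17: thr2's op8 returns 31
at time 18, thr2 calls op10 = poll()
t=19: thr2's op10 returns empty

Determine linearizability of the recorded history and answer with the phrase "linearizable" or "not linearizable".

not linearizable

prefix check: 1..8 passes, 1..9 fails once op4's time-9 response joins
exactly one order of the 4 completed ops respects real time; the FIFO queue replay fails
completion choices over the 1 pending operation (op5) were checked; none helps
e.g. op1, op2, op3, op4 (pending dropped): illegal at step 4, since op4 poll() → 50 cannot apply there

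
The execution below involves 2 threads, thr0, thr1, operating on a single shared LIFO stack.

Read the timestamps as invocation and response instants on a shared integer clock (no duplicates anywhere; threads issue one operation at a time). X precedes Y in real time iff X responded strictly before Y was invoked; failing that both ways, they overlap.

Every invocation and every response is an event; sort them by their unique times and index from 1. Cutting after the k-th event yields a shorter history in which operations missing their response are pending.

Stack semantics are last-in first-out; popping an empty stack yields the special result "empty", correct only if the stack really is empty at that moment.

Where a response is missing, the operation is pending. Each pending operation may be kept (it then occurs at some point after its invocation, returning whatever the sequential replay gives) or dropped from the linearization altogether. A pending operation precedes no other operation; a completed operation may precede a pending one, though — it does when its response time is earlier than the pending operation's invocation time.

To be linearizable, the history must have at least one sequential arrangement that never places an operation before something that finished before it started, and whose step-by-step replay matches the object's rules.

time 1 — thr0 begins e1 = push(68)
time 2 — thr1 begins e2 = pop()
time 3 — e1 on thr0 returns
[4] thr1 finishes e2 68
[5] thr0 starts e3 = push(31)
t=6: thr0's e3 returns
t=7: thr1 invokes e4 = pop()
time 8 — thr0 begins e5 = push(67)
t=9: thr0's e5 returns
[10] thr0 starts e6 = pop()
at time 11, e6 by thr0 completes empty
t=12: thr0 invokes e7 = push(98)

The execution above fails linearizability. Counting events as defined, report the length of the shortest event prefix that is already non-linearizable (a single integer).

11

events 1..10 are linearizable; a witness order is e1, e2, e3, e4, e5:
1. e1 push(68), leaving stack <68>
2. e2 pop() → 68, leaving stack <>
3. e3 push(31), leaving stack <31>
4. e4 pop() (pending, included), leaving stack <>
5. e5 push(67), leaving stack <67>
adding event 11 (e6 responds at 11) leaves no legal real-time order
no completion choice of the 1 pending operation (e4) rescues it — every subset was tried
sample order e1, e2, e3, e5, e6 (pending dropped) stalls at step 5 — e6 pop() → empty has no legal effect
sample order e2, e1, e3, e5, e6 (pending dropped) stalls at step 1 — e2 pop() → 68 has no legal effect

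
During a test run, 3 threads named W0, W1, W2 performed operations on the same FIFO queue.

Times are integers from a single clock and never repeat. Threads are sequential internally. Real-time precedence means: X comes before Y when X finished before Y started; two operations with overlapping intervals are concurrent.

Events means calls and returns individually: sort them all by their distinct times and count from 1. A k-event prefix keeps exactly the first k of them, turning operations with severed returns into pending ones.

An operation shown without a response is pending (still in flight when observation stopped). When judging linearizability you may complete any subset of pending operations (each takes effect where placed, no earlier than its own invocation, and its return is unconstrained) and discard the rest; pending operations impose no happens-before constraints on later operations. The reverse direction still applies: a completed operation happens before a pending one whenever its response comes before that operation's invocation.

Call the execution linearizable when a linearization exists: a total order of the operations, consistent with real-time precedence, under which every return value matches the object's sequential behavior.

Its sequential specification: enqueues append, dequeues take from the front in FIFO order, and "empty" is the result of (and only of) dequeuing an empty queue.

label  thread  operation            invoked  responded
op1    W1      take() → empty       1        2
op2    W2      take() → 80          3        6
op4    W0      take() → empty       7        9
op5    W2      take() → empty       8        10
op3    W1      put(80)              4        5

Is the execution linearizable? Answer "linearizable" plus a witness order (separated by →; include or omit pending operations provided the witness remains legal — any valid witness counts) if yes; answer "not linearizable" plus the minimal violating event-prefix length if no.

linearizable — witness: op1 → op3 → op2 → op4 → op5

step 1: op1 take() → empty — queue <>
step 2: op3 put(80) — queue <80>
step 3: op2 take() → 80 — queue <>
step 4: op4 take() → empty — queue <>
step 5: op5 take() → empty — queue <>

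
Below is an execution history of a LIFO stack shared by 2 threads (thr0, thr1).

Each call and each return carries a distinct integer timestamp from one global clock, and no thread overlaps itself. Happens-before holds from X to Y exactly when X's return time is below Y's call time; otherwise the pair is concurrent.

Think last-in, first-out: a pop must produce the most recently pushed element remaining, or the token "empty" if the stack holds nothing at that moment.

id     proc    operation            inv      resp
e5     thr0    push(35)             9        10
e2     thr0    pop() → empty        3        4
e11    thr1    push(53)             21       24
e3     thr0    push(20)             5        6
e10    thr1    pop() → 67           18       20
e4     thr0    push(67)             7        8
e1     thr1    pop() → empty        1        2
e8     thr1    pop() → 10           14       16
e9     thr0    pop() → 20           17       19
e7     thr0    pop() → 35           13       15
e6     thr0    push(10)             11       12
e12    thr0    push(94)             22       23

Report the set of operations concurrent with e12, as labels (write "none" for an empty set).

e11

e12 spans [22,23]; an op avoiding the whole window 22..23 is ordered, any other is concurrent
e1 [1,2]: before
e2 [3,4]: before
e3 [5,6]: before
e4 [7,8]: before
e5 [9,10]: before
e6 [11,12]: before
e7 [13,15]: before
e8 [14,16]: before
e9 [17,19]: before
e10 [18,20]: before
e11 [21,24]: concurrent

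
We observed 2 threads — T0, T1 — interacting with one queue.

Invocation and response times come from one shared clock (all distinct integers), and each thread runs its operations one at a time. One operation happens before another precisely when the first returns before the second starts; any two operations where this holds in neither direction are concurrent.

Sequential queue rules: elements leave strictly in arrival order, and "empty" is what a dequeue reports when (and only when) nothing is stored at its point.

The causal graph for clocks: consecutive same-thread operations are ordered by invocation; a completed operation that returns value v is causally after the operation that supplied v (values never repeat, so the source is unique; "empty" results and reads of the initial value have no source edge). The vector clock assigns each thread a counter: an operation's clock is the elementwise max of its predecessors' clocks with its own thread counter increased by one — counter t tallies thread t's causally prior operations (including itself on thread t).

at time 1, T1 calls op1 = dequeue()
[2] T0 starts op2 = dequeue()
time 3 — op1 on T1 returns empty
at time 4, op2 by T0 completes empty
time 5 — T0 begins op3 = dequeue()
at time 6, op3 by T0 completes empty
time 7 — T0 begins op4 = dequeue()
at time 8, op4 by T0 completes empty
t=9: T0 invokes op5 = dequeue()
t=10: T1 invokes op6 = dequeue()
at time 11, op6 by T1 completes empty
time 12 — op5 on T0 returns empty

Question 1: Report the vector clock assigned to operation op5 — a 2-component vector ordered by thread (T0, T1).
no predecessors for op1 (invoked 1): T1 increments from zero → (0, 1)
no predecessors for op2 (invoked 2): T0 increments from zero → (1, 0)
op6, invoked 10, takes VC(op1)=(0, 1) under max, adds 1 for T1 → (0, 2)
op3, invoked 5, takes VC(op2)=(1, 0) under max, adds 1 for T0 → (2, 0)
op4, invoked 7, takes VC(op3)=(2, 0) under max, adds 1 for T0 → (3, 0)
op5, invoked 9, takes VC(op4)=(3, 0) under max, adds 1 for T0 → (4, 0)
target: VC(op5) = (4, 0)

(4, 0)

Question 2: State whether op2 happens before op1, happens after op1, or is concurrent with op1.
op2 spans [2,4], op1 spans [1,3]
the intervals overlap in both directions

concurrent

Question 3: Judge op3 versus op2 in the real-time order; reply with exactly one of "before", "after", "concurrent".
op3 spans [5,6], op2 spans [2,4]
resp(op2)=4 < inv(op3)=5

after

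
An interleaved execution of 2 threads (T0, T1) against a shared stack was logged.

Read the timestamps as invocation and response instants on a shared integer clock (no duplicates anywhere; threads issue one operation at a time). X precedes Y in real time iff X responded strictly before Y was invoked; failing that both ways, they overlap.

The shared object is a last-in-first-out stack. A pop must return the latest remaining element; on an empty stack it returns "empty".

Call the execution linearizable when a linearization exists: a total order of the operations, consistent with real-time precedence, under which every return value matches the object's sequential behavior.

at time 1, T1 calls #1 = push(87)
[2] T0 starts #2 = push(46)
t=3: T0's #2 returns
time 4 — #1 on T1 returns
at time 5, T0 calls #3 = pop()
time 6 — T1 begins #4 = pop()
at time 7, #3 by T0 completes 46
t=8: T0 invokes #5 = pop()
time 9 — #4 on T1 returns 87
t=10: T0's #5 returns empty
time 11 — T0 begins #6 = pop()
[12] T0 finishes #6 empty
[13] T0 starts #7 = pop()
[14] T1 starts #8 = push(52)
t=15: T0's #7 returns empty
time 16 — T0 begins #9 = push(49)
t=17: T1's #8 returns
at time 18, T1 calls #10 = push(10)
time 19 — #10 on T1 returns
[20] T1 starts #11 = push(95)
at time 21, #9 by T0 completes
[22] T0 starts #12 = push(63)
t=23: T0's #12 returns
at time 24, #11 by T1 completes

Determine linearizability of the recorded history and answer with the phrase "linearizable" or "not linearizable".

witness order: #1, #2, #3, #4, #5, #6, #7, #8, #9, #10, #11, #12
after step 1 (#1 push(87)): stack <87>
after step 2 (#2 push(46)): stack <87,46>
after step 3 (#3 pop() → 46): stack <87>
after step 4 (#4 pop() → 87): stack <>
after step 5 (#5 pop() → empty): stack <>
after step 6 (#6 pop() → empty): stack <>
after step 7 (#7 pop() → empty): stack <>
after step 8 (#8 push(52)): stack <52>
after step 9 (#9 push(49)): stack <52,49>
after step 10 (#10 push(10)): stack <52,49,10>
after step 11 (#11 push(95)): stack <52,49,10,95>
after step 12 (#12 push(63)): stack <52,49,10,95,63>

linearizable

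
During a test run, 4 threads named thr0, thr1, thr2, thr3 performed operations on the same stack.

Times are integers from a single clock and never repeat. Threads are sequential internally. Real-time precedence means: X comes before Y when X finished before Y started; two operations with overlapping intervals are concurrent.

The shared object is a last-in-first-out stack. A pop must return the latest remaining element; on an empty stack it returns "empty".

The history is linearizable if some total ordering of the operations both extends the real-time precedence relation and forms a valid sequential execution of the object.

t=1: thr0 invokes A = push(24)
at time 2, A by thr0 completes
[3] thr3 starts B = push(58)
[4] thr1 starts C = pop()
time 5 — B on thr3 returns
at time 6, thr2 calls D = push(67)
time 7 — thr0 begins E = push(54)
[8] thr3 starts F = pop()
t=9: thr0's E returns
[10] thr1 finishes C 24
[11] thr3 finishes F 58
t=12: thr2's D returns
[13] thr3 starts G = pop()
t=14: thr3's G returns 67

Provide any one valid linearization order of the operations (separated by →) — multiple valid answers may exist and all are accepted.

1. A push(24), leaving stack <24>
2. B push(58), leaving stack <24,58>
3. F pop() → 58, leaving stack <24>
4. C pop() → 24, leaving stack <>
5. E push(54), leaving stack <54>
6. D push(67), leaving stack <54,67>
7. G pop() → 67, leaving stack <54>

A → B → F → C → E → D → G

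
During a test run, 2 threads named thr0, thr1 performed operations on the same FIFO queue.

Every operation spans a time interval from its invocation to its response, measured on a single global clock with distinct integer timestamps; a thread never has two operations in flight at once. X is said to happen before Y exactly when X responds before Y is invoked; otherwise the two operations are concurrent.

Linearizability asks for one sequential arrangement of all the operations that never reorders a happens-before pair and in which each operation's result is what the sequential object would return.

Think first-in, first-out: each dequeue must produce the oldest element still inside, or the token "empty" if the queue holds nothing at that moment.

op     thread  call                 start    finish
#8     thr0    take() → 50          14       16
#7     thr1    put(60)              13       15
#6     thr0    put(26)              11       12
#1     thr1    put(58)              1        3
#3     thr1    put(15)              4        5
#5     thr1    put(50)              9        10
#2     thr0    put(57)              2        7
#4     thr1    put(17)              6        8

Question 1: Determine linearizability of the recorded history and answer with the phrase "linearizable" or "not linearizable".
already the first 16 events (up to #8's response at time 16) admit no linearization; the first 15 still do
8 completed operations, 8 real-time-consistent orders — every FIFO queue replay fails
for example #1, #2, #3, #4, #5, #6, #7, #8 fails at step 8: #8 take() → 50 is not legal there
for example #1, #2, #3, #4, #5, #6, #8, #7 fails at step 7: #8 take() → 50 is not legal there

not linearizable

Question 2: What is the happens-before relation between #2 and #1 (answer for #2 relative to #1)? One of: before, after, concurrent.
#2 spans [2,7], #1 spans [1,3]
the intervals overlap in both directions

concurrent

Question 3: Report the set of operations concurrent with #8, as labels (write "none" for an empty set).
#8 spans [14,16]: anything still running between times 14 and 16 counts as concurrent
#1 [1,3]: before
#2 [2,7]: before
#3 [4,5]: before
#4 [6,8]: before
#5 [9,10]: before
#6 [11,12]: before
#7 [13,15]: concurrent

#7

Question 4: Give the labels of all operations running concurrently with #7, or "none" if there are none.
#7 spans [13,15]; an op avoiding the whole window 13..15 is ordered, any other is concurrent
#1 [1,3]: before
#2 [2,7]: before
#3 [4,5]: before
#4 [6,8]: before
#5 [9,10]: before
#6 [11,12]: before
#8 [14,16]: concurrent

#8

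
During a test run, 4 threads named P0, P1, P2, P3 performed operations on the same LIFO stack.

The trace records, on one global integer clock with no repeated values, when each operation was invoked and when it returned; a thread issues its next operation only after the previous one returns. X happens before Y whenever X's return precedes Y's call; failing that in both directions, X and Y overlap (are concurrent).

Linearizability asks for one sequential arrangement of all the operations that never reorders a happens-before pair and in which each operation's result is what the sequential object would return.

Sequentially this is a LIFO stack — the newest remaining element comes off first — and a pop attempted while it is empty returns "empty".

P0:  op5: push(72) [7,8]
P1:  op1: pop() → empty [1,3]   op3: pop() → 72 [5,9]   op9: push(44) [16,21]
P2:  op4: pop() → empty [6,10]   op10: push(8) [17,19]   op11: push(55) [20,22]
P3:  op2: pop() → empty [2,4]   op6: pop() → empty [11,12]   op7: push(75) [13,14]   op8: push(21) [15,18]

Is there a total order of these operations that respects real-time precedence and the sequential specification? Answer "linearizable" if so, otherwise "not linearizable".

linearizable

one valid linearization: op1, op2, op4, op5, op3, op6, op7, op8, op9, op10, op11
step 1: op1 pop() → empty — stack <>
step 2: op2 pop() → empty — stack <>
step 3: op4 pop() → empty — stack <>
step 4: op5 push(72) — stack <72>
step 5: op3 pop() → 72 — stack <>
step 6: op6 pop() → empty — stack <>
step 7: op7 push(75) — stack <75>
step 8: op8 push(21) — stack <75,21>
step 9: op9 push(44) — stack <75,21,44>
step 10: op10 push(8) — stack <75,21,44,8>
step 11: op11 push(55) — stack <75,21,44,8,55>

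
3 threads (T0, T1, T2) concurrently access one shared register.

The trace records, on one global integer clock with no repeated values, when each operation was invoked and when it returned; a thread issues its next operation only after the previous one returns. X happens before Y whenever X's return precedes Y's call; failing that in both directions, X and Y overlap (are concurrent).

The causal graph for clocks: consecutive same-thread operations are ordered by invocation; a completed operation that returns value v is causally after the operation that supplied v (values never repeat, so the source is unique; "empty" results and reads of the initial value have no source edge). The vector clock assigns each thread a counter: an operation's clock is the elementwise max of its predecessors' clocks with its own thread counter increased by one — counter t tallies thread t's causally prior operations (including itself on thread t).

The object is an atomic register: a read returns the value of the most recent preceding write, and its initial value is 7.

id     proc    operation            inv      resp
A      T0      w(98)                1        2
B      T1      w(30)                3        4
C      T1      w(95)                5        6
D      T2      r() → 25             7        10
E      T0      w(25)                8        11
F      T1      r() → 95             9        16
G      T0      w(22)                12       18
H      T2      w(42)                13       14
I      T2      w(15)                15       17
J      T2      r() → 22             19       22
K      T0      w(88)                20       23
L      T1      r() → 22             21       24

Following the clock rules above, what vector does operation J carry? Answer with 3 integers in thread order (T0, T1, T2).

invoked at 3, B has no predecessors; its own T1 bump gives (0, 1, 0)
invoked at 1, A has no predecessors; its own T0 bump gives (1, 0, 0)
VC(C, invoked at 5): max of VC(B)=(0, 1, 0), then +1 on thread T1 → (0, 2, 0)
VC(E, invoked at 8): max of VC(A)=(1, 0, 0), then +1 on thread T0 → (2, 0, 0)
VC(F, invoked at 9): max of VC(C)=(0, 2, 0), then +1 on thread T1 → (0, 3, 0)
VC(D, invoked at 7): max of VC(E)=(2, 0, 0), then +1 on thread T2 → (2, 0, 1)
VC(G, invoked at 12): max of VC(E)=(2, 0, 0), then +1 on thread T0 → (3, 0, 0)
VC(H, invoked at 13): max of VC(D)=(2, 0, 1), then +1 on thread T2 → (2, 0, 2)
VC(K, invoked at 20): max of VC(G)=(3, 0, 0), then +1 on thread T0 → (4, 0, 0)
VC(I, invoked at 15): max of VC(H)=(2, 0, 2), then +1 on thread T2 → (2, 0, 3)
VC(J, invoked at 19): max of VC(G)=(3, 0, 0), VC(I)=(2, 0, 3), then +1 on thread T2 → (3, 0, 4)
VC(L, invoked at 21): max of VC(F)=(0, 3, 0), VC(G)=(3, 0, 0), then +1 on thread T1 → (3, 4, 0)
target: VC(J) = (3, 0, 4)

(3, 0, 4)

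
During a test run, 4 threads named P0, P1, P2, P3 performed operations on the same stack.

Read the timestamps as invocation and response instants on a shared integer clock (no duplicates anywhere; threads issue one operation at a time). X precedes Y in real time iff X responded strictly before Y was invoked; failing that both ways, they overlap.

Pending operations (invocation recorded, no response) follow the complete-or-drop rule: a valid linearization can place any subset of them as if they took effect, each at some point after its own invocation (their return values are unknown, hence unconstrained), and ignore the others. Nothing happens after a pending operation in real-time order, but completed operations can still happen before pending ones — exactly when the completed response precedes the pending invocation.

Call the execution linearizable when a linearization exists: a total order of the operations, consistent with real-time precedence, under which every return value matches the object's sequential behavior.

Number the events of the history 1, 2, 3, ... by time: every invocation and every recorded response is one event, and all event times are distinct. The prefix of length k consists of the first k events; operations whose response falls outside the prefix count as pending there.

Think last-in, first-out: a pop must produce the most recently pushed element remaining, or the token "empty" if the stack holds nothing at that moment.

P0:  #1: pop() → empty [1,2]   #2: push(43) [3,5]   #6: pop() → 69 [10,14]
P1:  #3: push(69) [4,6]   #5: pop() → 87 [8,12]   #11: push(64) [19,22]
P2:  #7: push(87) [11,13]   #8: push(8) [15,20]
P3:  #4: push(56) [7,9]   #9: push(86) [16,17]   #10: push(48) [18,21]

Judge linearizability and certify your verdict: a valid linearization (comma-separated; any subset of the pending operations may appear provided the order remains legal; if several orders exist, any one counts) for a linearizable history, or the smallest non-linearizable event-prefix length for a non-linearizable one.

not linearizable — minimal violating prefix: 14 events

prefix check: 1..13 passes, 1..14 fails once #6's time-14 response joins
16 orders of the 7 completed stack ops respect real time; none is legal
e.g. #1, #2, #3, #4, #5, #6, #7: illegal at step 5, since #5 pop() → 87 cannot apply there
e.g. #1, #2, #3, #4, #5, #7, #6: illegal at step 5, since #5 pop() → 87 cannot apply there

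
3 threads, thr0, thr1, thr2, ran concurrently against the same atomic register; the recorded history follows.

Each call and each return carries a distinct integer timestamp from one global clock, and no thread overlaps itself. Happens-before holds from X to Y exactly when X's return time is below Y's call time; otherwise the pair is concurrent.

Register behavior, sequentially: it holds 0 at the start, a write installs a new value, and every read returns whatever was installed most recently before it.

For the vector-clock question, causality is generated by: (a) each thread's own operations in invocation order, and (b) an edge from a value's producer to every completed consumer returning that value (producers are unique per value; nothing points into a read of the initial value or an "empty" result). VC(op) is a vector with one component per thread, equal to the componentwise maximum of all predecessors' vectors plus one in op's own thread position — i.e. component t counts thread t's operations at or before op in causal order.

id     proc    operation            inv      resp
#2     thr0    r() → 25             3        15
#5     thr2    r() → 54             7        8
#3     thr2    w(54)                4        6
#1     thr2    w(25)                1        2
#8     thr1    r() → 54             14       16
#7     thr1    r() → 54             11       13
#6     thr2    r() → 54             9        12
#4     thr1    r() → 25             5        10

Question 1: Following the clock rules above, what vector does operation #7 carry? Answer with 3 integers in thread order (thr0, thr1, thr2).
#1 (invocation 1): nothing precedes it; thr2's component alone gives (0, 0, 1)
#3 (invocation 4): componentwise max over VC(#1)=(0, 0, 1), +1 at thr2, giving (0, 0, 2)
#4 (invocation 5): componentwise max over VC(#1)=(0, 0, 1), +1 at thr1, giving (0, 1, 1)
#2 (invocation 3): componentwise max over VC(#1)=(0, 0, 1), +1 at thr0, giving (1, 0, 1)
#5 (invocation 7): componentwise max over VC(#3)=(0, 0, 2), +1 at thr2, giving (0, 0, 3)
#6 (invocation 9): componentwise max over VC(#3)=(0, 0, 2), VC(#5)=(0, 0, 3), +1 at thr2, giving (0, 0, 4)
#7 (invocation 11): componentwise max over VC(#3)=(0, 0, 2), VC(#4)=(0, 1, 1), +1 at thr1, giving (0, 2, 2)
#8 (invocation 14): componentwise max over VC(#3)=(0, 0, 2), VC(#7)=(0, 2, 2), +1 at thr1, giving (0, 3, 2)
target: VC(#7) = (0, 2, 2)

(0, 2, 2)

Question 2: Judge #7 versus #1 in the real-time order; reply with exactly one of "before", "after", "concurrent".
#7 spans [11,13], #1 spans [1,2]
resp(#1)=2 < inv(#7)=11

after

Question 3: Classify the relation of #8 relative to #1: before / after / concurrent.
#8 spans [14,16], #1 spans [1,2]
resp(#1)=2 < inv(#8)=14

after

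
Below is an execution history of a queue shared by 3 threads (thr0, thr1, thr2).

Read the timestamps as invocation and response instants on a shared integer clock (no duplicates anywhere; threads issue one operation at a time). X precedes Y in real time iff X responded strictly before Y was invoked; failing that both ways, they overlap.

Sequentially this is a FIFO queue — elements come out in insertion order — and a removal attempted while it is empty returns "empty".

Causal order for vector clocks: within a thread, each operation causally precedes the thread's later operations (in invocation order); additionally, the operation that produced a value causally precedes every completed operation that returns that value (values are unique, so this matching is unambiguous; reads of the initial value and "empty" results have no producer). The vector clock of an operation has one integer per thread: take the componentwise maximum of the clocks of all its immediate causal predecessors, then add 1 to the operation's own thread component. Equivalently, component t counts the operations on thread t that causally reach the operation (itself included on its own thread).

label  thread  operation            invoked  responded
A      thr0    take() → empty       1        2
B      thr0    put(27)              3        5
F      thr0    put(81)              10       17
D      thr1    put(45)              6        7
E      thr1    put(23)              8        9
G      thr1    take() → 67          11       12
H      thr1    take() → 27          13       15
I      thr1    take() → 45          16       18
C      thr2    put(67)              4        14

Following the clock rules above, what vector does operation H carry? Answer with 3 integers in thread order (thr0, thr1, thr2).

root op C, invoked 4: fresh clock plus thr2's own tick → (0, 0, 1)
root op D, invoked 6: fresh clock plus thr1's own tick → (0, 1, 0)
root op A, invoked 1: fresh clock plus thr0's own tick → (1, 0, 0)
merge at E (invoked 8): VC(D)=(0, 1, 0), own-thread bump on thr1 → (0, 2, 0)
merge at B (invoked 3): VC(A)=(1, 0, 0), own-thread bump on thr0 → (2, 0, 0)
merge at F (invoked 10): VC(B)=(2, 0, 0), own-thread bump on thr0 → (3, 0, 0)
merge at G (invoked 11): VC(C)=(0, 0, 1), VC(E)=(0, 2, 0), own-thread bump on thr1 → (0, 3, 1)
merge at H (invoked 13): VC(B)=(2, 0, 0), VC(G)=(0, 3, 1), own-thread bump on thr1 → (2, 4, 1)
merge at I (invoked 16): VC(D)=(0, 1, 0), VC(H)=(2, 4, 1), own-thread bump on thr1 → (2, 5, 1)
target: VC(H) = (2, 4, 1)

(2, 4, 1)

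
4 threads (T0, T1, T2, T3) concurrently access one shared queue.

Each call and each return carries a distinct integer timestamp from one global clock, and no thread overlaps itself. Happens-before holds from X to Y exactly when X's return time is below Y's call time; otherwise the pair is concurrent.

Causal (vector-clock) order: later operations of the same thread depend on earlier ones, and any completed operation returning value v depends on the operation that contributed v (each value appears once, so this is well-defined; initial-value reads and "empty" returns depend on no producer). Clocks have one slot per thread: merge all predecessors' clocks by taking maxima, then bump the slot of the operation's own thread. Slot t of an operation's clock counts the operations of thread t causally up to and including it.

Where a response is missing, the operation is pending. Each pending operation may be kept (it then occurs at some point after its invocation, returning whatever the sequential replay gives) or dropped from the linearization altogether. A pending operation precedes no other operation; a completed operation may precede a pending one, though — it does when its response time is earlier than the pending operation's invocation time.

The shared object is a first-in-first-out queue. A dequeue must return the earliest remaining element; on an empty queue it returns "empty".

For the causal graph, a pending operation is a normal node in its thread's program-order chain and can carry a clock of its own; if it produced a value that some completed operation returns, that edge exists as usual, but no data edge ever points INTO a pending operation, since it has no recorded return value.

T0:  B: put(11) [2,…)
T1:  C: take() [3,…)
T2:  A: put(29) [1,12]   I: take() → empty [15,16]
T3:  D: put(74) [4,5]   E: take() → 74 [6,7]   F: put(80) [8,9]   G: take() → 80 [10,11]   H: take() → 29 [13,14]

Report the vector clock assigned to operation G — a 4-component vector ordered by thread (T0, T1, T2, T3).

(0, 0, 0, 4)

invoked at 4, D has no predecessors; its own T3 bump gives (0, 0, 0, 1)
invoked at 1, A has no predecessors; its own T2 bump gives (0, 0, 1, 0)
invoked at 3, C has no predecessors; its own T1 bump gives (0, 1, 0, 0)
invoked at 2, B has no predecessors; its own T0 bump gives (1, 0, 0, 0)
E, invoked 6, takes VC(D)=(0, 0, 0, 1) under max, adds 1 for T3 → (0, 0, 0, 2)
I, invoked 15, takes VC(A)=(0, 0, 1, 0) under max, adds 1 for T2 → (0, 0, 2, 0)
F, invoked 8, takes VC(E)=(0, 0, 0, 2) under max, adds 1 for T3 → (0, 0, 0, 3)
G, invoked 10, takes VC(F)=(0, 0, 0, 3) under max, adds 1 for T3 → (0, 0, 0, 4)
H, invoked 13, takes VC(A)=(0, 0, 1, 0), VC(G)=(0, 0, 0, 4) under max, adds 1 for T3 → (0, 0, 1, 5)
target: VC(G) = (0, 0, 0, 4)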